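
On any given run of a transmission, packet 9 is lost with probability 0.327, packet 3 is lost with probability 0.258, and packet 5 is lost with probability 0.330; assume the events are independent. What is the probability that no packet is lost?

0.33457522

P(none) = (1 − 0.327) × (1 − 0.258) × (1 − 0.330) = 0.673 × 0.742 × 0.670 = 0.33457522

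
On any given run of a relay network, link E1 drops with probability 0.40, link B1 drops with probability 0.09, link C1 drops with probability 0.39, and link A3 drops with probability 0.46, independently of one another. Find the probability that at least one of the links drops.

0.8201476

P(none) = (1 − 0.40) × (1 − 0.09) × (1 − 0.39) × (1 − 0.46) = 0.60 × 0.91 × 0.61 × 0.54 = 0.1798524
P(at least one) = 1 − 0.1798524 = 0.8201476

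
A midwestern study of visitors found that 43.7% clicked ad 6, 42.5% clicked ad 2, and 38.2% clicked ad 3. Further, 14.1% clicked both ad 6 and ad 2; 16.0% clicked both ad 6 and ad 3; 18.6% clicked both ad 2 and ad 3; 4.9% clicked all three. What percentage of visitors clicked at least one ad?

80.6%

Inclusion–exclusion gives
P(union) = 43.7 + 42.5 + 38.2 − 14.1 − 16.0 − 18.6 + 4.9 = 80.6%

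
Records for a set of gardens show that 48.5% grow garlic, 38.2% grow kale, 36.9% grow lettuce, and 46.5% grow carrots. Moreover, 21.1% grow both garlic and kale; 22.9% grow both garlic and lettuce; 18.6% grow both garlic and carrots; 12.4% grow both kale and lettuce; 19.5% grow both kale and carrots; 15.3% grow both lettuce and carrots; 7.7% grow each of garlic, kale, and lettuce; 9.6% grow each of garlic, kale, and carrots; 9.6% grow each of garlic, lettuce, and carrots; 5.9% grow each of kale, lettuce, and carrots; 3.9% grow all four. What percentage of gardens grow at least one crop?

89.2%

P(at least one) = 48.5 + 38.2 + 36.9 + 46.5 − 21.1 − 22.9 − 18.6 − 12.4 − 19.5 − 15.3 + 7.7 + 9.6 + 9.6 + 5.9 − 3.9 = 89.2%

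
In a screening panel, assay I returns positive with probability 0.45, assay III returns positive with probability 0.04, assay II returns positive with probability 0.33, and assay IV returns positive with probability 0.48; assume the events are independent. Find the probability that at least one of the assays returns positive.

Independence gives P(none) = ∏(1 − pᵢ).
P(none) = (1 − 0.45) × (1 − 0.04) × (1 − 0.33) × (1 − 0.48) = 0.55 × 0.96 × 0.67 × 0.52 = 0.1839552
P(at least one) = 1 − 0.1839552 = 0.8160448

0.8160448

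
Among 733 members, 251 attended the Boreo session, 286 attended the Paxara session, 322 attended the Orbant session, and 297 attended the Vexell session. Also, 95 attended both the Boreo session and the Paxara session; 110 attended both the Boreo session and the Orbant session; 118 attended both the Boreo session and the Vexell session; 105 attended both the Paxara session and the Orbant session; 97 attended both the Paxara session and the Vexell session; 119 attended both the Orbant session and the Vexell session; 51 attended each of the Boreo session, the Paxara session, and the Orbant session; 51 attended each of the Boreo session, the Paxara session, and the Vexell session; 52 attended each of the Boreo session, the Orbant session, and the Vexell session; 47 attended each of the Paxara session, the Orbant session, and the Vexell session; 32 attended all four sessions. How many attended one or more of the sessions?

Apply inclusion-exclusion:
N(≥1) = 251 + 286 + 322 + 297 − 95 − 110 − 118 − 105 − 97 − 119 + 51 + 51 + 52 + 47 − 32 = 681

681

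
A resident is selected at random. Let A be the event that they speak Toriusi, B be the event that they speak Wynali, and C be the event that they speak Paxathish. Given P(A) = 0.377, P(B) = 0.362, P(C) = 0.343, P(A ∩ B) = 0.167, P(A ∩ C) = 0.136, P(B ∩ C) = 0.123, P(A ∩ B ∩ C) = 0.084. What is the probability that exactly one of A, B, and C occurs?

0.482

Using the inclusion–exclusion count for exactly one event:
P(exactly one) = 0.377 + 0.362 + 0.343 − 2·0.167 − 2·0.136 − 2·0.123 + 3·0.084 = 0.482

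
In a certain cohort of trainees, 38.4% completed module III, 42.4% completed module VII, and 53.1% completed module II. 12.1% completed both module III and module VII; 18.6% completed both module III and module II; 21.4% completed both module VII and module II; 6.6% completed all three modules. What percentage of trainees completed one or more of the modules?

88.4%

P(union) = 38.4 + 42.4 + 53.1 − 12.1 − 18.6 − 21.4 + 6.6 = 88.4%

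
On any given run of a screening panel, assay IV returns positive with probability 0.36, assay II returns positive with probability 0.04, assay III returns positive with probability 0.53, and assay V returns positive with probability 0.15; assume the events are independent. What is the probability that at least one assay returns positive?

0.7545472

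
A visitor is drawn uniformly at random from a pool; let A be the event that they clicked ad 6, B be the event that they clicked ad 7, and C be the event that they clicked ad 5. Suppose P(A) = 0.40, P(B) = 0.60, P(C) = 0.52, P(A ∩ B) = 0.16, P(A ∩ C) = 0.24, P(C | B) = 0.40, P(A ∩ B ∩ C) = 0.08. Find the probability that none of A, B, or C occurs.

0.04

P(B ∩ C) = P(B)·P(C|B) = 0.60 × 0.40 = 0.24
P(A ∪ B ∪ C) = 0.40 + 0.60 + 0.52 − 0.16 − 0.24 − 0.24 + 0.08 = 0.96
P(none) = 1 − 0.96 = 0.04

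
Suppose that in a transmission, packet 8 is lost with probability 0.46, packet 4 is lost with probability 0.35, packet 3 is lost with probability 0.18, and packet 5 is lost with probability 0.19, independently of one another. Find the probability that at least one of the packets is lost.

P(none) = (1 − 0.46) × (1 − 0.35) × (1 − 0.18) × (1 − 0.19) = 0.54 × 0.65 × 0.82 × 0.81 = 0.2331342
P(at least one) = 1 − 0.2331342 = 0.7668658

0.7668658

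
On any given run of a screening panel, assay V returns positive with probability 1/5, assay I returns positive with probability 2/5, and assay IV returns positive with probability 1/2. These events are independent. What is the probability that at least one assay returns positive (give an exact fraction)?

19/25

P(none) = (1 − 1/5) × (1 − 2/5) × (1 − 1/2) = 4/5 × 3/5 × 1/2 = 6/25
P(at least one) = 1 − 6/25 = 19/25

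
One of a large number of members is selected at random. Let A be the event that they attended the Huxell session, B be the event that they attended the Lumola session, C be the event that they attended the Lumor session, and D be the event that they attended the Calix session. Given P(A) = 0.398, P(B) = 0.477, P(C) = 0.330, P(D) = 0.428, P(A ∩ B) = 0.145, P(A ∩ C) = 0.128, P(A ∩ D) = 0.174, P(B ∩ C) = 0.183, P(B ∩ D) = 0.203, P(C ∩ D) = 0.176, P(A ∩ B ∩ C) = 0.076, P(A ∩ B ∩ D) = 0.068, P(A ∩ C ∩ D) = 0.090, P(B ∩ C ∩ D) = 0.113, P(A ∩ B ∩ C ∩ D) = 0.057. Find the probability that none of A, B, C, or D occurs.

0.086

P(A ∪ B ∪ C ∪ D) = 0.398 + 0.477 + 0.330 + 0.428 − 0.145 − 0.128 − 0.174 − 0.183 − 0.203 − 0.176 + 0.076 + 0.068 + 0.090 + 0.113 − 0.057 = 0.914
P(none) = 1 − 0.914 = 0.086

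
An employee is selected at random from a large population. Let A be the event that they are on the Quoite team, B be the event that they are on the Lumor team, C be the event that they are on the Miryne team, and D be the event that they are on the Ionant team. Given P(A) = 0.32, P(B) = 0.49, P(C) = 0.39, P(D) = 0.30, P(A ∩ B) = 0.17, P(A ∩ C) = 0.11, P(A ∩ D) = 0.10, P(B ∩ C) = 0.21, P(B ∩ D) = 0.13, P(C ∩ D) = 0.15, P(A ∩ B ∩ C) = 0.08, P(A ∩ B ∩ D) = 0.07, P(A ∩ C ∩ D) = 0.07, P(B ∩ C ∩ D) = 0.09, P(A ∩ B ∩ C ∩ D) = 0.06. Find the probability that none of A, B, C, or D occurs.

0.12

Inclusion–exclusion gives
P(A ∪ B ∪ C ∪ D) = 0.32 + 0.49 + 0.39 + 0.30 − 0.17 − 0.11 − 0.10 − 0.21 − 0.13 − 0.15 + 0.08 + 0.07 + 0.07 + 0.09 − 0.06 = 0.88
P(none) = 1 − 0.88 = 0.12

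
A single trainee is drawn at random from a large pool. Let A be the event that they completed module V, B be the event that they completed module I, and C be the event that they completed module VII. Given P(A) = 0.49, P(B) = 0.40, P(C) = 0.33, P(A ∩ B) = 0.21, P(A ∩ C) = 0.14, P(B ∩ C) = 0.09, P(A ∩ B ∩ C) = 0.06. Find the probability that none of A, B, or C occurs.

0.16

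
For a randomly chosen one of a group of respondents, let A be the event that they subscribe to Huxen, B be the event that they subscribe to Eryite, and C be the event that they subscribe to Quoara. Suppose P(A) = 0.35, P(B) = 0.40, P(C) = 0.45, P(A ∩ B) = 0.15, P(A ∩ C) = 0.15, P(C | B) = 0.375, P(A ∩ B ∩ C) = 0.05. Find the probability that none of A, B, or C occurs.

P(B ∩ C) = P(B)·P(C|B) = 0.40 × 0.375 = 0.15
P(A ∪ B ∪ C) = 0.35 + 0.40 + 0.45 − 0.15 − 0.15 − 0.15 + 0.05 = 0.80
P(none) = 1 − 0.80 = 0.20

0.20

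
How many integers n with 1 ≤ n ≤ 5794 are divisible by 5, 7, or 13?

2125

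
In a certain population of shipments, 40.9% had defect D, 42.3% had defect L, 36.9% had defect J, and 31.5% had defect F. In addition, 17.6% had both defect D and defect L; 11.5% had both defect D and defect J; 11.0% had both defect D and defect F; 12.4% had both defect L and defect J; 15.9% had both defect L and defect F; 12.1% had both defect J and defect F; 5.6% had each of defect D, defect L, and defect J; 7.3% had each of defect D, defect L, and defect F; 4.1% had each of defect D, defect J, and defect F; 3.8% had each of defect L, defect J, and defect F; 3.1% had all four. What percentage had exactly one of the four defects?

40.6%

P(exactly one) = 40.9 + 42.3 + 36.9 + 31.5 − 2·17.6 − 2·11.5 − 2·11.0 − 2·12.4 − 2·15.9 − 2·12.1 + 3·5.6 + 3·7.3 + 3·4.1 + 3·3.8 − 4·3.1 = 40.6%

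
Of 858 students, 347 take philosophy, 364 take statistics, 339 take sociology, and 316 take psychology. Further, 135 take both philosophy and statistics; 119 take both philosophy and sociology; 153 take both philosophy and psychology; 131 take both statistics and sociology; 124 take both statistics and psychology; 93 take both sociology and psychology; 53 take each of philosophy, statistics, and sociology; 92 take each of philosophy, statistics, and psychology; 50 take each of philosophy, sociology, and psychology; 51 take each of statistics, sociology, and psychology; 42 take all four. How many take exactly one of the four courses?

By inclusion–exclusion (exactly-one form):
N(exactly one) = 347 + 364 + 339 + 316 − 2·135 − 2·119 − 2·153 − 2·131 − 2·124 − 2·93 + 3·53 + 3·92 + 3·50 + 3·51 − 4·42 = 426

426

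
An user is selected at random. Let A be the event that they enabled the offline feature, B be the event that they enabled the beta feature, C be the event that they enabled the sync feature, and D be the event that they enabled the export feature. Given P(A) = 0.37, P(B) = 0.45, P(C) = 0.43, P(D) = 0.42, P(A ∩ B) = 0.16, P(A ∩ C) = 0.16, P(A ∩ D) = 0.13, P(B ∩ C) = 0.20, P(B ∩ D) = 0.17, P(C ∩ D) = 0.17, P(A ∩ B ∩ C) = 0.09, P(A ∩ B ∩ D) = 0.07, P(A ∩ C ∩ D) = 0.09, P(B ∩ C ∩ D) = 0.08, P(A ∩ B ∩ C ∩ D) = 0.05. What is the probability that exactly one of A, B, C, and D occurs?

By inclusion–exclusion (exactly-one form):
P(exactly one) = 0.37 + 0.45 + 0.43 + 0.42 − 2·0.16 − 2·0.16 − 2·0.13 − 2·0.20 − 2·0.17 − 2·0.17 + 3·0.09 + 3·0.07 + 3·0.09 + 3·0.08 − 4·0.05 = 0.48

0.48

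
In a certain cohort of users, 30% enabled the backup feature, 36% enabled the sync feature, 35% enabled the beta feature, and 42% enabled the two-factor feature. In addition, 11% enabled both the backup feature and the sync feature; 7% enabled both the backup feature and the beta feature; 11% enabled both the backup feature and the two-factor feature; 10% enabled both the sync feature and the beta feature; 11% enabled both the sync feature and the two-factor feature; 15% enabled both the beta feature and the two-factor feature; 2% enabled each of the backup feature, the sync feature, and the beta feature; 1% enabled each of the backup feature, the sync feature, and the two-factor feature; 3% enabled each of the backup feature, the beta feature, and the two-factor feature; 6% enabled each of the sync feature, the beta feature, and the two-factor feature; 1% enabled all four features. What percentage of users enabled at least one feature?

89%

Apply inclusion-exclusion:
P(≥1) = 30 + 36 + 35 + 42 − 11 − 7 − 11 − 10 − 11 − 15 + 2 + 1 + 3 + 6 − 1 = 89%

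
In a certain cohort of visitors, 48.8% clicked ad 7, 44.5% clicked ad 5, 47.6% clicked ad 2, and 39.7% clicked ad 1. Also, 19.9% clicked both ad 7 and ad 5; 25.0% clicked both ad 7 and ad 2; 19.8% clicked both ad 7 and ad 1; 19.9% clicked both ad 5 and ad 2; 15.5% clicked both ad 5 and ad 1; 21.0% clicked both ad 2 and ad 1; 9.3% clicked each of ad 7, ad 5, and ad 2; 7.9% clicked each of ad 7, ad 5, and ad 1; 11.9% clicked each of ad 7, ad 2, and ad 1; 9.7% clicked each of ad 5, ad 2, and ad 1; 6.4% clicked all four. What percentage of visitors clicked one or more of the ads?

P(≥1) = 48.8 + 44.5 + 47.6 + 39.7 − 19.9 − 25.0 − 19.8 − 19.9 − 15.5 − 21.0 + 9.3 + 7.9 + 11.9 + 9.7 − 6.4 = 91.9%

91.9%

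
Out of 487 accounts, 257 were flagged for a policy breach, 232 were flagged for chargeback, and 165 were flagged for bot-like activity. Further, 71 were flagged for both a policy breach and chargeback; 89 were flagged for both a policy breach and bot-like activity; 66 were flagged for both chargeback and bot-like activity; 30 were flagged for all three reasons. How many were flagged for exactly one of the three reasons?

292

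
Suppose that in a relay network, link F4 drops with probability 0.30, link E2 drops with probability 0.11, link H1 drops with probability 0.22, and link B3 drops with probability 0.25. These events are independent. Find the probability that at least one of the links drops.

P(none) = (1 − 0.30) × (1 − 0.11) × (1 − 0.22) × (1 − 0.25) = 0.70 × 0.89 × 0.78 × 0.75 = 0.364455
P(at least one) = 1 − 0.364455 = 0.635545

0.635545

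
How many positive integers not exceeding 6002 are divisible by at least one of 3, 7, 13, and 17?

⌊6002/3⌋ + ⌊6002/7⌋ + ⌊6002/13⌋ + ⌊6002/17⌋ − ⌊6002/21⌋ − ⌊6002/39⌋ − ⌊6002/51⌋ − ⌊6002/91⌋ − ⌊6002/119⌋ − ⌊6002/221⌋ + ⌊6002/273⌋ + ⌊6002/357⌋ + ⌊6002/663⌋ + ⌊6002/1547⌋ − ⌊6002/4641⌋ = 2000 + 857 + 461 + 353 − 285 − 153 − 117 − 65 − 50 − 27 + 21 + 16 + 9 + 3 − 1 = 3022

3022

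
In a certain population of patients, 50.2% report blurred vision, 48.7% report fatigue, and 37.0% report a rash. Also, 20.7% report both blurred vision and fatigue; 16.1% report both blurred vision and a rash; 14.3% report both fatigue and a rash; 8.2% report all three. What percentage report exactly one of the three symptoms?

P(exactly one) = 50.2 + 48.7 + 37.0 − 2·20.7 − 2·16.1 − 2·14.3 + 3·8.2 = 58.3%

58.3%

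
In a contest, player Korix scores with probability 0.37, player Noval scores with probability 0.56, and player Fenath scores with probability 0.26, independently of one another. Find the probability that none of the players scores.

Since the events are independent, P(none) is the product of the individual non-occurrence probabilities.
P(none) = (1 − 0.37) × (1 − 0.56) × (1 − 0.26) = 0.63 × 0.44 × 0.74 = 0.205128

0.205128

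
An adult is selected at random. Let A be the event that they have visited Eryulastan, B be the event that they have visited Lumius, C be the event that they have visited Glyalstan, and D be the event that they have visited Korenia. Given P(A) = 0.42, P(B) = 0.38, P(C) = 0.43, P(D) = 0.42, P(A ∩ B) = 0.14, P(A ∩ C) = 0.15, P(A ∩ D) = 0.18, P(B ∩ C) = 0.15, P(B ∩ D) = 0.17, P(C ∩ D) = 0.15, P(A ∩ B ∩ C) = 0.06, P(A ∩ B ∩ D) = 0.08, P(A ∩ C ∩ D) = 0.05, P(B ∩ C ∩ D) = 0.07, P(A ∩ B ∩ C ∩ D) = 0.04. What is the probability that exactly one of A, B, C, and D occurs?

By inclusion–exclusion (exactly-one form):
P(exactly one) = 0.42 + 0.38 + 0.43 + 0.42 − 2·0.14 − 2·0.15 − 2·0.18 − 2·0.15 − 2·0.17 − 2·0.15 + 3·0.06 + 3·0.08 + 3·0.05 + 3·0.07 − 4·0.04 = 0.39

0.39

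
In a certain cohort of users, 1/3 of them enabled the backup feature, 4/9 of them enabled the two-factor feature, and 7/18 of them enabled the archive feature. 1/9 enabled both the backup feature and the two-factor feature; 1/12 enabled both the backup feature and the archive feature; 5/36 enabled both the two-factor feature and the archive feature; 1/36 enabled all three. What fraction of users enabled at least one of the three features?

31/36

Apply inclusion-exclusion:
P(union) = 1/3 + 4/9 + 7/18 − 1/9 − 1/12 − 5/36 + 1/36 = 31/36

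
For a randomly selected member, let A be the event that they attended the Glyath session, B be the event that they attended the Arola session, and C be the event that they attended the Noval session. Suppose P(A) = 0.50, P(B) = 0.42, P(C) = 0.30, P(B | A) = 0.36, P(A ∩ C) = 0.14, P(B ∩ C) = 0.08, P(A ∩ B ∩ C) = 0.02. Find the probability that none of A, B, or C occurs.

0.16

P(A ∩ B) = P(A)·P(B|A) = 0.50 × 0.36 = 0.18
P(A ∪ B ∪ C) = 0.50 + 0.42 + 0.30 − 0.18 − 0.14 − 0.08 + 0.02 = 0.84
P(none) = 1 − 0.84 = 0.16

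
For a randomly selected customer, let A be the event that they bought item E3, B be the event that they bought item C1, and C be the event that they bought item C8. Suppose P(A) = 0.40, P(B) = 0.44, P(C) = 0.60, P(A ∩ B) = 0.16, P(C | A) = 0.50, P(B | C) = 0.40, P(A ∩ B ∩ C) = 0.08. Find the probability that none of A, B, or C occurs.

P(A ∩ C) = P(A)·P(C|A) = 0.40 × 0.50 = 0.20
P(B ∩ C) = P(C)·P(B|C) = 0.60 × 0.40 = 0.24
Apply inclusion-exclusion:
P(A ∪ B ∪ C) = 0.40 + 0.44 + 0.60 − 0.16 − 0.20 − 0.24 + 0.08 = 0.92
P(none) = 1 − 0.92 = 0.08

0.08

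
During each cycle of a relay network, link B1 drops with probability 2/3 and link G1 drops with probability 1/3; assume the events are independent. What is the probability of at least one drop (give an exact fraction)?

7/9

P(none) = (1 − 2/3) × (1 − 1/3) = 1/3 × 2/3 = 2/9
P(at least one) = 1 − 2/9 = 7/9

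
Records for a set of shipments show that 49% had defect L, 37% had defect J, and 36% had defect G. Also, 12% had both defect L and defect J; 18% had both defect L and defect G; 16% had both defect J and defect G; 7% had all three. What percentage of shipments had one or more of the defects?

83%

P(at least one) = 49 + 37 + 36 − 12 − 18 − 16 + 7 = 83%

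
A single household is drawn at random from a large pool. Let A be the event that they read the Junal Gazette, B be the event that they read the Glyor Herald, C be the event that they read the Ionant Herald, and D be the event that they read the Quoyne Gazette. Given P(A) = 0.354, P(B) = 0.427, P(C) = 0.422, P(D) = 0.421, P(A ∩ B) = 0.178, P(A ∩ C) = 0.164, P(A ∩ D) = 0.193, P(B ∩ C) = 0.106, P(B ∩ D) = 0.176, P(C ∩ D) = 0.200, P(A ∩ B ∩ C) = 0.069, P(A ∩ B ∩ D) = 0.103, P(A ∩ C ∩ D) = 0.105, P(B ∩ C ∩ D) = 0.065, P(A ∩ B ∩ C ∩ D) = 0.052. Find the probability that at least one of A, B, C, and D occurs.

0.897

P(A ∪ B ∪ C ∪ D) = 0.354 + 0.427 + 0.422 + 0.421 − 0.178 − 0.164 − 0.193 − 0.106 − 0.176 − 0.200 + 0.069 + 0.103 + 0.105 + 0.065 − 0.052 = 0.897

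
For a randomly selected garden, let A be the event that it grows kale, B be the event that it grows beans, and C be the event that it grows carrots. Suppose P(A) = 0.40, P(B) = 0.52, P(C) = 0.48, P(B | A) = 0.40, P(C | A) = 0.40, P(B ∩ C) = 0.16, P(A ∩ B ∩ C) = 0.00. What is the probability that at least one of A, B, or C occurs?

0.92

P(A ∩ B) = P(A)·P(B|A) = 0.40 × 0.40 = 0.16
P(A ∩ C) = P(A)·P(C|A) = 0.40 × 0.40 = 0.16
Using inclusion–exclusion:
P(A ∪ B ∪ C) = 0.40 + 0.52 + 0.48 − 0.16 − 0.16 − 0.16 + 0.00 = 0.92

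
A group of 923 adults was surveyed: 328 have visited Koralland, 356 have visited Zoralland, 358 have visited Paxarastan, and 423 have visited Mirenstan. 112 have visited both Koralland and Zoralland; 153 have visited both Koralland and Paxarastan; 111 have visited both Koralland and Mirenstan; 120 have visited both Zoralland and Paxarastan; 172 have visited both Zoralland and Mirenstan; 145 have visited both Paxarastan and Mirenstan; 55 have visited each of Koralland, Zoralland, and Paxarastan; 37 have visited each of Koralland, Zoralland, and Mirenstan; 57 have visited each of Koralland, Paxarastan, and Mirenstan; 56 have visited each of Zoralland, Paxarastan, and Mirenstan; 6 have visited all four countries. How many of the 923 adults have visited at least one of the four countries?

851

|union| = 328 + 356 + 358 + 423 − 112 − 153 − 111 − 120 − 172 − 145 + 55 + 37 + 57 + 56 − 6 = 851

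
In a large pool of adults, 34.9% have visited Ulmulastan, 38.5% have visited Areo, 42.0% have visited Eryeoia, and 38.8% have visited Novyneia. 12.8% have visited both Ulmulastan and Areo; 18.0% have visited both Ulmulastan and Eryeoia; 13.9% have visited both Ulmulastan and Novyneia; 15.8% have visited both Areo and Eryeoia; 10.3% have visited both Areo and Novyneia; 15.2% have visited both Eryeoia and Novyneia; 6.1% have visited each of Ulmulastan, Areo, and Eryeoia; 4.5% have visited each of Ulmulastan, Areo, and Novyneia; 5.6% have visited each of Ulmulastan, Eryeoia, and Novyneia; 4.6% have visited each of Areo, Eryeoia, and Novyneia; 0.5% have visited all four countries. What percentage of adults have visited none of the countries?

Apply inclusion-exclusion:
P(≥1) = 34.9 + 38.5 + 42.0 + 38.8 − 12.8 − 18.0 − 13.9 − 15.8 − 10.3 − 15.2 + 6.1 + 4.5 + 5.6 + 4.6 − 0.5 = 88.5%
P(none) = 100% − 88.5% = 11.5%

11.5%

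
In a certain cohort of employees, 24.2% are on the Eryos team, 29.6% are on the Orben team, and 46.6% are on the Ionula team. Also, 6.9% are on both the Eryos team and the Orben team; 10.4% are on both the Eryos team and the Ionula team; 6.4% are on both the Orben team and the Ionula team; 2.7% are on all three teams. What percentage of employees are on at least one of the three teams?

79.4%

P(≥1) = 24.2 + 29.6 + 46.6 − 6.9 − 10.4 − 6.4 + 2.7 = 79.4%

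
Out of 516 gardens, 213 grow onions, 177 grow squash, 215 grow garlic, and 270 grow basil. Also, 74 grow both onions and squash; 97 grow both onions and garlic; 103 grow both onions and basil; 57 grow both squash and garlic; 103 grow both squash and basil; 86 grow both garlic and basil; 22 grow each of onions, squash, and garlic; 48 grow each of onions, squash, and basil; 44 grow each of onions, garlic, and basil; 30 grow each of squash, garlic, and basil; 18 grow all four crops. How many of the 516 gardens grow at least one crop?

481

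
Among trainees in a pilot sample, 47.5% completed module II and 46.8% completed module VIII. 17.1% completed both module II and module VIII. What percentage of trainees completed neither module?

22.8%

P(union) = 47.5 + 46.8 − 17.1 = 77.2%
P(none) = 100% − 77.2% = 22.8%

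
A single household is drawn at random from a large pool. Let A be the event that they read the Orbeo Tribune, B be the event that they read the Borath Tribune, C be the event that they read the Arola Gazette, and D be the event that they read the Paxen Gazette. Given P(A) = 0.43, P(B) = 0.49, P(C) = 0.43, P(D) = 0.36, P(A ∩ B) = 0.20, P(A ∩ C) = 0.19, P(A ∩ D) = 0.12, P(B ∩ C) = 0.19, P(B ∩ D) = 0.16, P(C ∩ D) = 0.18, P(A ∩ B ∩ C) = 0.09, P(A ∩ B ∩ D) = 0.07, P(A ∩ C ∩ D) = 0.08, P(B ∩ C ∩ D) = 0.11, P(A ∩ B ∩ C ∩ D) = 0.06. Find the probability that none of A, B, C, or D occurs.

Using inclusion–exclusion:
P(A ∪ B ∪ C ∪ D) = 0.43 + 0.49 + 0.43 + 0.36 − 0.20 − 0.19 − 0.12 − 0.19 − 0.16 − 0.18 + 0.09 + 0.07 + 0.08 + 0.11 − 0.06 = 0.96
P(none) = 1 − 0.96 = 0.04

0.04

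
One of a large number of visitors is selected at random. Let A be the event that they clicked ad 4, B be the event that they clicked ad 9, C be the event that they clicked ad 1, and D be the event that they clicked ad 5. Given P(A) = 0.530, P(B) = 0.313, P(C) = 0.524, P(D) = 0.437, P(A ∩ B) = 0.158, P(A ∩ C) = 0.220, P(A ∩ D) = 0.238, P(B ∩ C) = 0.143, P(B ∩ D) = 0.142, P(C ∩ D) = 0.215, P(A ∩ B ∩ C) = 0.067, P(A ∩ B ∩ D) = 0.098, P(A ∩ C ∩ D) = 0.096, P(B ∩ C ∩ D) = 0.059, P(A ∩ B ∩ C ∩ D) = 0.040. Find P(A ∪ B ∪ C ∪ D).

0.968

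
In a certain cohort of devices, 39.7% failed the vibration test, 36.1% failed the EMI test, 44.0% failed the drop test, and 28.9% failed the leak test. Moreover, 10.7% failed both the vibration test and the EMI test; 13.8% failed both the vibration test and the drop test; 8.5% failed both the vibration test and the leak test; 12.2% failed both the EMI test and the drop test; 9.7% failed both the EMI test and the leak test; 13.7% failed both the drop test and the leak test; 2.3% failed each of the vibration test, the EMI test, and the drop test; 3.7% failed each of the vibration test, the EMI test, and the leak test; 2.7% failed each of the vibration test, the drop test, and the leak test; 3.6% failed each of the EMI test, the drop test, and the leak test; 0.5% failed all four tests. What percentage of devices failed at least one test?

91.9%

P(≥1) = 39.7 + 36.1 + 44.0 + 28.9 − 10.7 − 13.8 − 8.5 − 12.2 − 9.7 − 13.7 + 2.3 + 3.7 + 2.7 + 3.6 − 0.5 = 91.9%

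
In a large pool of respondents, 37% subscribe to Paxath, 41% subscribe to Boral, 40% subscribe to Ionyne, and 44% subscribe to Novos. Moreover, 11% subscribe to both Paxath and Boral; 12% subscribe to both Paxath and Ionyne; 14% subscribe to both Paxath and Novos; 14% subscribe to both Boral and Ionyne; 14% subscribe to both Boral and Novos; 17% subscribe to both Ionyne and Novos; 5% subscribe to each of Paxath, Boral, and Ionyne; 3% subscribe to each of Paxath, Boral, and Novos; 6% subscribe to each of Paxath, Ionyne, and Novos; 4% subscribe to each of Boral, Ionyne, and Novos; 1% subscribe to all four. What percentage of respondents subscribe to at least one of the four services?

By inclusion–exclusion:
P(union) = 37 + 41 + 40 + 44 − 11 − 12 − 14 − 14 − 14 − 17 + 5 + 3 + 6 + 4 − 1 = 97%

97%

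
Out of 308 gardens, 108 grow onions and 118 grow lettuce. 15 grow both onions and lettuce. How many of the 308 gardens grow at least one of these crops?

211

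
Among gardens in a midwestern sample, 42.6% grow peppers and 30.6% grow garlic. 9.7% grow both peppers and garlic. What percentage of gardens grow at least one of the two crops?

63.5%

By inclusion–exclusion:
P(≥1) = 42.6 + 30.6 − 9.7 = 63.5%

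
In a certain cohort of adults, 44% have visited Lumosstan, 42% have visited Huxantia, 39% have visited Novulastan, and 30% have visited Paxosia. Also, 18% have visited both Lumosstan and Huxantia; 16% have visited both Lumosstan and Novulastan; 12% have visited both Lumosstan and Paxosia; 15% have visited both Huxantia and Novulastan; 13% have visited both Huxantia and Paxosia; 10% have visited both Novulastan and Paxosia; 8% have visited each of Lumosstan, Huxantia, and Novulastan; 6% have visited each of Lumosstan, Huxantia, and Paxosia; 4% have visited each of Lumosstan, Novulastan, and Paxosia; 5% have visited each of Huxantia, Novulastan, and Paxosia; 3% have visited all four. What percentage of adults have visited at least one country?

P(union) = 44 + 42 + 39 + 30 − 18 − 16 − 12 − 15 − 13 − 10 + 8 + 6 + 4 + 5 − 3 = 91%

91%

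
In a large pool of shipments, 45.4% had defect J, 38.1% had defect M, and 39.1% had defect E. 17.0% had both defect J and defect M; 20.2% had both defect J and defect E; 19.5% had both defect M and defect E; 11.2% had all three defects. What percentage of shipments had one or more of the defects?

Using inclusion–exclusion:
P(union) = 45.4 + 38.1 + 39.1 − 17.0 − 20.2 − 19.5 + 11.2 = 77.1%

77.1%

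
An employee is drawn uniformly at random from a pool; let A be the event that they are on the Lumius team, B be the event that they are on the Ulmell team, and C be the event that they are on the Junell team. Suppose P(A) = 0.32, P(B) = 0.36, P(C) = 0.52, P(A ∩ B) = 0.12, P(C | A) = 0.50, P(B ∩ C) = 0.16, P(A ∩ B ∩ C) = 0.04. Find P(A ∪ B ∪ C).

P(A ∩ C) = P(A)·P(C|A) = 0.32 × 0.50 = 0.16
By inclusion-exclusion,
P(A ∪ B ∪ C) = 0.32 + 0.36 + 0.52 − 0.12 − 0.16 − 0.16 + 0.04 = 0.80

0.80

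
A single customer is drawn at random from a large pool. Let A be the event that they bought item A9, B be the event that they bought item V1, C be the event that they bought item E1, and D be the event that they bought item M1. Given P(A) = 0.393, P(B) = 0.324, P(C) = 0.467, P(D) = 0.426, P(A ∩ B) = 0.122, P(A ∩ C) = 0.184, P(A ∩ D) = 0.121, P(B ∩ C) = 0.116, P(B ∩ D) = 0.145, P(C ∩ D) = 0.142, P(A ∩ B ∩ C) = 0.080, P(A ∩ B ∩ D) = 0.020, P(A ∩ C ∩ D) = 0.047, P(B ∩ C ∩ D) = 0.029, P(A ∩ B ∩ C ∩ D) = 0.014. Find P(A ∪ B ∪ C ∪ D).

0.942

By inclusion–exclusion:
P(A ∪ B ∪ C ∪ D) = 0.393 + 0.324 + 0.467 + 0.426 − 0.122 − 0.184 − 0.121 − 0.116 − 0.145 − 0.142 + 0.080 + 0.020 + 0.047 + 0.029 − 0.014 = 0.942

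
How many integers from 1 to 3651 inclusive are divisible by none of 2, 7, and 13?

1825 + 521 + 280 − 260 − 140 − 40 + 20 = 2206
3651 − 2206 = 1445

1445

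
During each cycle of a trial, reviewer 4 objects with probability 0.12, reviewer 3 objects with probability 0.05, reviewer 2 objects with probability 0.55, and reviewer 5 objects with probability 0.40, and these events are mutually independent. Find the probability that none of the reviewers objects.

P(none) = (1 − 0.12) × (1 − 0.05) × (1 − 0.55) × (1 − 0.40) = 0.88 × 0.95 × 0.45 × 0.60 = 0.22572

0.22572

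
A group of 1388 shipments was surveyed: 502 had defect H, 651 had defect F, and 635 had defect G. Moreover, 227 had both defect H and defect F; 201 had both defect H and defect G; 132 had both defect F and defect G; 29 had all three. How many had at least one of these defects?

1257

N(≥1) = 502 + 651 + 635 − 227 − 201 − 132 + 29 = 1257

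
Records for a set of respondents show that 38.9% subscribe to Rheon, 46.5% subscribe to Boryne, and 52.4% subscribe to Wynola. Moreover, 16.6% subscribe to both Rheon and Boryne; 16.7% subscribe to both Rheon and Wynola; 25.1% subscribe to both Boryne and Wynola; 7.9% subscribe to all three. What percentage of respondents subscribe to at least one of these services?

Using inclusion–exclusion:
P(union) = 38.9 + 46.5 + 52.4 − 16.6 − 16.7 − 25.1 + 7.9 = 87.3%

87.3%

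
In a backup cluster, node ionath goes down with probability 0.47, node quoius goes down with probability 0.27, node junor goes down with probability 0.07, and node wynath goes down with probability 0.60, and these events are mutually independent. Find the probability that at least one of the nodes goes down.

0.8560732

P(none) = (1 − 0.47) × (1 − 0.27) × (1 − 0.07) × (1 − 0.60) = 0.53 × 0.73 × 0.93 × 0.40 = 0.1439268
P(at least one) = 1 − 0.1439268 = 0.8560732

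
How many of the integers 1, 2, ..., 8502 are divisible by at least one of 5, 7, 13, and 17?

3437

Apply inclusion-exclusion:
floor(8502/5) + floor(8502/7) + floor(8502/13) + floor(8502/17) − floor(8502/35) − floor(8502/65) − floor(8502/85) − floor(8502/91) − floor(8502/119) − floor(8502/221) + floor(8502/455) + floor(8502/595) + floor(8502/1105) + floor(8502/1547) − floor(8502/7735) = 1700 + 1214 + 654 + 500 − 242 − 130 − 100 − 93 − 71 − 38 + 18 + 14 + 7 + 5 − 1 = 3437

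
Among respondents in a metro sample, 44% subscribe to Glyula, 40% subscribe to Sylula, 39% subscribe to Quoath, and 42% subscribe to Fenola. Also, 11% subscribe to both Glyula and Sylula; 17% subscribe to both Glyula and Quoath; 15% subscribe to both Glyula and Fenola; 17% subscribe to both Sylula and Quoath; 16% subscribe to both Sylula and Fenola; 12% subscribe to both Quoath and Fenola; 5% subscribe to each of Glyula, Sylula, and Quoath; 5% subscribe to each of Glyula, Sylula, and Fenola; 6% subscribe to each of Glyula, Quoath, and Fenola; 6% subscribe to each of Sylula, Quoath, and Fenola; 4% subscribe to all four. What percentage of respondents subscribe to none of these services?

Apply inclusion-exclusion:
P(at least one) = 44 + 40 + 39 + 42 − 11 − 17 − 15 − 17 − 16 − 12 + 5 + 5 + 6 + 6 − 4 = 95%
P(none) = 100% − 95% = 5%

5%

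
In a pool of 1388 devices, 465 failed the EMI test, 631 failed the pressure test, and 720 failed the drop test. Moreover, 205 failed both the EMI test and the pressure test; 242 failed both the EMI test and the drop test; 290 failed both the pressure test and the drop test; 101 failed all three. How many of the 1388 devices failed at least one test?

N(≥1) = 465 + 631 + 720 − 205 − 242 − 290 + 101 = 1180

1180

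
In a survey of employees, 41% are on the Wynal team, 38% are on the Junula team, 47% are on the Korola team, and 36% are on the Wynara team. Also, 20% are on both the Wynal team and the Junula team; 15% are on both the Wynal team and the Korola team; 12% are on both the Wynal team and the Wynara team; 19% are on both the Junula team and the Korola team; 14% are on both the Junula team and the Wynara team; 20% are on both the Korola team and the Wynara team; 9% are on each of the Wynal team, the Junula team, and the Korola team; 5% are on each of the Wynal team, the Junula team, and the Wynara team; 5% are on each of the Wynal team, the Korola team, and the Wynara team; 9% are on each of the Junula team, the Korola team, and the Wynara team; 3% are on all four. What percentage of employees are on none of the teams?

13%

P(union) = 41 + 38 + 47 + 36 − 20 − 15 − 12 − 19 − 14 − 20 + 9 + 5 + 5 + 9 − 3 = 87%
P(none) = 100% − 87% = 13%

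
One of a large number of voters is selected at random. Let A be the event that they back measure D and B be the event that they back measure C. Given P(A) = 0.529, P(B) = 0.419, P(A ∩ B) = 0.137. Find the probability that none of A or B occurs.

P(A ∪ B) = 0.529 + 0.419 − 0.137 = 0.811
P(none) = 1 − 0.811 = 0.189

0.189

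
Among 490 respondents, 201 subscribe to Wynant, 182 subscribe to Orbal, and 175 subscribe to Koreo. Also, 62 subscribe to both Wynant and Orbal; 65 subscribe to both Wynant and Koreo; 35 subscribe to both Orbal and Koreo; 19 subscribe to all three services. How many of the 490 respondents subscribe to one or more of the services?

415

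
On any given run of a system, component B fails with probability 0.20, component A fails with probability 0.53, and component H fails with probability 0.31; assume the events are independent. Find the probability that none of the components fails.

0.25944

P(none) = (1 − 0.20) × (1 − 0.53) × (1 − 0.31) = 0.80 × 0.47 × 0.69 = 0.25944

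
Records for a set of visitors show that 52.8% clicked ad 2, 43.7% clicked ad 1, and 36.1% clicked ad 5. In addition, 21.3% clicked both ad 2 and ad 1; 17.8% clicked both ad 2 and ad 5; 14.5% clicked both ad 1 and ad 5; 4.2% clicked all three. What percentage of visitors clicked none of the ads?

16.8%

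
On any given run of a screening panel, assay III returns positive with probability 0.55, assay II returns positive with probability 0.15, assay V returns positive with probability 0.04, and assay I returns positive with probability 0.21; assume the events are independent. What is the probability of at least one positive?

0.709912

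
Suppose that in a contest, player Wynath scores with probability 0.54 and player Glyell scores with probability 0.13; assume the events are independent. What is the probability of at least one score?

P(none) = (1 − 0.54) × (1 − 0.13) = 0.46 × 0.87 = 0.4002
P(at least one) = 1 − 0.4002 = 0.5998

0.5998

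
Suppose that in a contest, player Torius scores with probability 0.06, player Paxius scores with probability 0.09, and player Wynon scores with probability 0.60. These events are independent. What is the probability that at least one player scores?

0.65784

P(none) = (1 − 0.06) × (1 − 0.09) × (1 − 0.60) = 0.94 × 0.91 × 0.40 = 0.34216
P(at least one) = 1 − 0.34216 = 0.65784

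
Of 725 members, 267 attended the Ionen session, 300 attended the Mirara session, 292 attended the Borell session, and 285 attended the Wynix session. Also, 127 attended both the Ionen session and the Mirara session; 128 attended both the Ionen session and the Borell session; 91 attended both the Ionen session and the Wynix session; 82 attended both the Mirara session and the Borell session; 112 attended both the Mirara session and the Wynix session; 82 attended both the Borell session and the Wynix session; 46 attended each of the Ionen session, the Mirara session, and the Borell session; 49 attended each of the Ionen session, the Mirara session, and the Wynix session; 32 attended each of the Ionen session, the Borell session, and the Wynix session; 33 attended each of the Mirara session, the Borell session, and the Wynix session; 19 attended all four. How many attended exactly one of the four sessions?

304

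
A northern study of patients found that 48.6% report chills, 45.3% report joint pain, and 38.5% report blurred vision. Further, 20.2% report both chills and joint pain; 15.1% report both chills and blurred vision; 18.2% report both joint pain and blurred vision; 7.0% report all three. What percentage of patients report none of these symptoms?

P(at least one) = 48.6 + 45.3 + 38.5 − 20.2 − 15.1 − 18.2 + 7.0 = 85.9%
P(none) = 100% − 85.9% = 14.1%

14.1%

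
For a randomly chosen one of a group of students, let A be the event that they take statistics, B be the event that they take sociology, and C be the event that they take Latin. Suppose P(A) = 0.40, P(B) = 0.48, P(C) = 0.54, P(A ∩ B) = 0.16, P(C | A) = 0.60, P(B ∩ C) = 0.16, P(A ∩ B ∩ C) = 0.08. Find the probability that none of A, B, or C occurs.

0.06

P(A ∩ C) = P(A)·P(C|A) = 0.40 × 0.60 = 0.24
P(A ∪ B ∪ C) = 0.40 + 0.48 + 0.54 − 0.16 − 0.24 − 0.16 + 0.08 = 0.94
P(none) = 1 − 0.94 = 0.06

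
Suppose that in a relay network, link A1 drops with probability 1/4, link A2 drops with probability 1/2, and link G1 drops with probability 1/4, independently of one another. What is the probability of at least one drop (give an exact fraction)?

23/32

P(none) = (1 − 1/4) × (1 − 1/2) × (1 − 1/4) = 3/4 × 1/2 × 3/4 = 9/32
P(at least one) = 1 − 9/32 = 23/32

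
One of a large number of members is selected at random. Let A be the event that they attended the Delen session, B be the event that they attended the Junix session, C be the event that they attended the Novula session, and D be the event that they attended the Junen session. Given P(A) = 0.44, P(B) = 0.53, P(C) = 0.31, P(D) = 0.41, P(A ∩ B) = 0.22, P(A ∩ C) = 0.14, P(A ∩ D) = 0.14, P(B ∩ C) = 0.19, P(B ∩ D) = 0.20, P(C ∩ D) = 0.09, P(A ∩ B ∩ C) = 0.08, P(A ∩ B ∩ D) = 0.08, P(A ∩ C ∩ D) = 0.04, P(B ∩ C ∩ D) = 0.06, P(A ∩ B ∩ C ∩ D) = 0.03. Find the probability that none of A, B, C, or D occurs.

0.06

P(A ∪ B ∪ C ∪ D) = 0.44 + 0.53 + 0.31 + 0.41 − 0.22 − 0.14 − 0.14 − 0.19 − 0.20 − 0.09 + 0.08 + 0.08 + 0.04 + 0.06 − 0.03 = 0.94
P(none) = 1 − 0.94 = 0.06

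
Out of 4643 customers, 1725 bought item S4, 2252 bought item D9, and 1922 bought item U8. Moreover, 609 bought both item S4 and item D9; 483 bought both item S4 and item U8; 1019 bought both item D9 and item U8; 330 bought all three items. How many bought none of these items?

|at least one| = 1725 + 2252 + 1922 − 609 − 483 − 1019 + 330 = 4118
None: 4643 − 4118 = 525

525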